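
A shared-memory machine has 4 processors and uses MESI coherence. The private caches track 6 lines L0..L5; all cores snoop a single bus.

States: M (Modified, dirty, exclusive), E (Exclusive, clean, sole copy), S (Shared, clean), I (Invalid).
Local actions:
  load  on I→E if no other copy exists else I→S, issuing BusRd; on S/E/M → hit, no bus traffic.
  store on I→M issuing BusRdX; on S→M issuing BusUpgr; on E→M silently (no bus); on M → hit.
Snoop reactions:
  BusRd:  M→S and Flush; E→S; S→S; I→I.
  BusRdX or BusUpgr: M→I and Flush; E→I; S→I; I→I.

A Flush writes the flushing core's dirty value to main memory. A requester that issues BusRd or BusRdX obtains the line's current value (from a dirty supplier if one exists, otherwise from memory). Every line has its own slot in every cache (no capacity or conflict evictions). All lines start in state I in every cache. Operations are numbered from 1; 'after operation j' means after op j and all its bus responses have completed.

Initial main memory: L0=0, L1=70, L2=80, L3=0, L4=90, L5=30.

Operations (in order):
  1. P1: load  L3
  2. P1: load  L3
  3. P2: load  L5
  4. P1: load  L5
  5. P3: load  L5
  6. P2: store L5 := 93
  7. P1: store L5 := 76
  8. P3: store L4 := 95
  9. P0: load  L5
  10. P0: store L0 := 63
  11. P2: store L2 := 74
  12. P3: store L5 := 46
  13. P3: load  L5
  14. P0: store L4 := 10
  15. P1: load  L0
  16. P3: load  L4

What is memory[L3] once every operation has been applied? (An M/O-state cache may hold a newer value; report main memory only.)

memory[L3] = 0

1. P1: load  L3  bus=[BusRd]  L3: P0=I P1=E P2=I P3=I  mem[L3]=0
2. P1: load  L3  bus=[-]  L3: P0=I P1=E P2=I P3=I  mem[L3]=0
3. P2: load  L5  bus=[BusRd]  L5: P0=I P1=I P2=E P3=I  mem[L5]=30
4. P1: load  L5  bus=[BusRd]  L5: P0=I P1=S P2=S P3=I  mem[L5]=30
5. P3: load  L5  bus=[BusRd]  L5: P0=I P1=S P2=S P3=S  mem[L5]=30
6. P2: store L5 := 93  bus=[BusUpgr]  L5: P0=I P1=I P2=M P3=I  mem[L5]=30
7. P1: store L5 := 76  bus=[BusRdX,Flush]  L5: P0=I P1=M P2=I P3=I  mem[L5]=93
8. P3: store L4 := 95  bus=[BusRdX]  L4: P0=I P1=I P2=I P3=M  mem[L4]=90
9. P0: load  L5  bus=[BusRd,Flush]  L5: P0=S P1=S P2=I P3=I  mem[L5]=76
10. P0: store L0 := 63  bus=[BusRdX]  L0: P0=M P1=I P2=I P3=I  mem[L0]=0
11. P2: store L2 := 74  bus=[BusRdX]  L2: P0=I P1=I P2=M P3=I  mem[L2]=80
12. P3: store L5 := 46  bus=[BusRdX]  L5: P0=I P1=I P2=I P3=M  mem[L5]=76
13. P3: load  L5  bus=[-]  L5: P0=I P1=I P2=I P3=M  mem[L5]=76
14. P0: store L4 := 10  bus=[BusRdX,Flush]  L4: P0=M P1=I P2=I P3=I  mem[L4]=95
15. P1: load  L0  bus=[BusRd,Flush]  L0: P0=S P1=S P2=I P3=I  mem[L0]=63
16. P3: load  L4  bus=[BusRd,Flush]  L4: P0=S P1=I P2=I P3=S  mem[L4]=10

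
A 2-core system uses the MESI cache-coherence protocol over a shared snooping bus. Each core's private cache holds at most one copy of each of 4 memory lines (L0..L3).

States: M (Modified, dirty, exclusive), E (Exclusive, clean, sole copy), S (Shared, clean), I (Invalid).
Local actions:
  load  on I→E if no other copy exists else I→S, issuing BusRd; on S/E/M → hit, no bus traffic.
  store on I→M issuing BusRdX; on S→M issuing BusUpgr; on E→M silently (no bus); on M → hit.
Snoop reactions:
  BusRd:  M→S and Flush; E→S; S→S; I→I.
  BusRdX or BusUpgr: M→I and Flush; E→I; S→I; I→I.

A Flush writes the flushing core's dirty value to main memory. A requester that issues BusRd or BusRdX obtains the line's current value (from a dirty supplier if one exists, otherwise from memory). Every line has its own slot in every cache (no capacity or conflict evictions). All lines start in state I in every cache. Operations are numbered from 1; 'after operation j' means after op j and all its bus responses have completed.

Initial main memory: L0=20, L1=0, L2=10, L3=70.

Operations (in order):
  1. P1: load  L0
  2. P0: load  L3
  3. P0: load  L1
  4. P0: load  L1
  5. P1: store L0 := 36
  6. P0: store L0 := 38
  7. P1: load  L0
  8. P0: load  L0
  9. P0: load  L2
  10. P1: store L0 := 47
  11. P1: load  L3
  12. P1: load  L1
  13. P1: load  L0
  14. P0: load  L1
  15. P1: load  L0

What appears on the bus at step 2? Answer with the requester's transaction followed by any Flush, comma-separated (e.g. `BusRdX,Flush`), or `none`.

bus = BusRd

[1] P1: load  L0 | P0:I, P1:E(20) | bus: BusRd
[2] P0: load  L3 | P0:E(70), P1:I | bus: BusRd
[3] P0: load  L1 | P0:E(0), P1:I | bus: BusRd
[4] P0: load  L1 | P0:E(0), P1:I | bus: none
[5] P1: store L0 := 36 | P0:I, P1:M(36) | bus: none
[6] P0: store L0 := 38 | P0:M(38), P1:I | bus: BusRdX,Flush
[7] P1: load  L0 | P0:S(38), P1:S(38) | bus: BusRd,Flush
[8] P0: load  L0 | P0:S(38), P1:S(38) | bus: none
[9] P0: load  L2 | P0:E(10), P1:I | bus: BusRd
[10] P1: store L0 := 47 | P0:I, P1:M(47) | bus: BusUpgr
[11] P1: load  L3 | P0:S(70), P1:S(70) | bus: BusRd
[12] P1: load  L1 | P0:S(0), P1:S(0) | bus: BusRd
[13] P1: load  L0 | P0:I, P1:M(47) | bus: none
[14] P0: load  L1 | P0:S(0), P1:S(0) | bus: none
[15] P1: load  L0 | P0:I, P1:M(47) | bus: none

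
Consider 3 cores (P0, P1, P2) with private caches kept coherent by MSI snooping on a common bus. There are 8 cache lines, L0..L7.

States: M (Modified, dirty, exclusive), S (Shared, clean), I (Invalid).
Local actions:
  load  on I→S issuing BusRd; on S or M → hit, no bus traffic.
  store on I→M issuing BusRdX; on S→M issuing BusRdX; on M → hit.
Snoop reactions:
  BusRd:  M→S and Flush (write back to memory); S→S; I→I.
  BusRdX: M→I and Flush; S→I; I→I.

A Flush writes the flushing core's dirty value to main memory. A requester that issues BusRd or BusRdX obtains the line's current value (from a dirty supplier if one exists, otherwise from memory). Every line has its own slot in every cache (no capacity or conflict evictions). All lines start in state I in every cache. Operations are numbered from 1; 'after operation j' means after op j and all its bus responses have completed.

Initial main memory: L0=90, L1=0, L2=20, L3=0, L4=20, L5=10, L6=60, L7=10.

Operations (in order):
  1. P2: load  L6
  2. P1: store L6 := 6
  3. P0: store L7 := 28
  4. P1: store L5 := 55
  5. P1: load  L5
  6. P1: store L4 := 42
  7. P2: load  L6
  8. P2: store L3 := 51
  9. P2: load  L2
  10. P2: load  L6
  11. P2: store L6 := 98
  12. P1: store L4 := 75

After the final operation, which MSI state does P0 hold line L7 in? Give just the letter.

step 1: P2: load  L6  ⟶  IIS  (L6)  txn=BusRd  M[L6]=60
step 2: P1: store L6 := 6  ⟶  IMI  (L6)  txn=BusRdX  M[L6]=60
step 3: P0: store L7 := 28  ⟶  MII  (L7)  txn=BusRdX  M[L7]=10
step 4: P1: store L5 := 55  ⟶  IMI  (L5)  txn=BusRdX  M[L5]=10
step 5: P1: load  L5  ⟶  IMI  (L5)  txn=∅  M[L5]=10
step 6: P1: store L4 := 42  ⟶  IMI  (L4)  txn=BusRdX  M[L4]=20
step 7: P2: load  L6  ⟶  ISS  (L6)  txn=BusRd+Flush  M[L6]=6
step 8: P2: store L3 := 51  ⟶  IIM  (L3)  txn=BusRdX  M[L3]=0
step 9: P2: load  L2  ⟶  IIS  (L2)  txn=BusRd  M[L2]=20
step 10: P2: load  L6  ⟶  ISS  (L6)  txn=∅  M[L6]=6
step 11: P2: store L6 := 98  ⟶  IIM  (L6)  txn=BusRdX  M[L6]=6
step 12: P1: store L4 := 75  ⟶  IMI  (L4)  txn=∅  M[L4]=20

state = M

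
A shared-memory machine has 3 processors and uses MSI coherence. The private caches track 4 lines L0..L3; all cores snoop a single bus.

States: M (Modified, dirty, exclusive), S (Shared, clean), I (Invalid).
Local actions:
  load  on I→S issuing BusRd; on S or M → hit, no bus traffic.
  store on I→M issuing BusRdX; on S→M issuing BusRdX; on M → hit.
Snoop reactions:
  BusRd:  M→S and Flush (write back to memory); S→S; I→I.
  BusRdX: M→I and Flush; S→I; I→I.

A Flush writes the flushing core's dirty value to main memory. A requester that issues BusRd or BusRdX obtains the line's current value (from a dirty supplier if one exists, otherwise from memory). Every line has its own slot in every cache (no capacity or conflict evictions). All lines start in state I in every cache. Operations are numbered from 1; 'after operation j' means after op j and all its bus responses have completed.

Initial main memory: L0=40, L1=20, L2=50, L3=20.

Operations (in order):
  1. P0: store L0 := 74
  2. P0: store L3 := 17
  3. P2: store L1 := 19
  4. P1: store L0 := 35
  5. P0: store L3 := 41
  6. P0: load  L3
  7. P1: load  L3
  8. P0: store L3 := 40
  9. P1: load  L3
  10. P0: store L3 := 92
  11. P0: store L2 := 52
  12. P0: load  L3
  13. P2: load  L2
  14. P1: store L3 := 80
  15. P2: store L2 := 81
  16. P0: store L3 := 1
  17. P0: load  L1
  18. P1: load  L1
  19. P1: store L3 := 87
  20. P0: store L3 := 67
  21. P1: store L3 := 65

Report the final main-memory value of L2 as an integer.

  op1 P0: store L0 := 74 → M/I/I on L0; bus BusRdX; mem=40
  op2 P0: store L3 := 17 → M/I/I on L3; bus BusRdX; mem=20
  op3 P2: store L1 := 19 → I/I/M on L1; bus BusRdX; mem=20
  op4 P1: store L0 := 35 → I/M/I on L0; bus BusRdX Flush; mem=74
  op5 P0: store L3 := 41 → M/I/I on L3; bus (none); mem=20
  op6 P0: load  L3 → M/I/I on L3; bus (none); mem=20
  op7 P1: load  L3 → S/S/I on L3; bus BusRd Flush; mem=41
  op8 P0: store L3 := 40 → M/I/I on L3; bus BusRdX; mem=41
  op9 P1: load  L3 → S/S/I on L3; bus BusRd Flush; mem=40
  op10 P0: store L3 := 92 → M/I/I on L3; bus BusRdX; mem=40
  op11 P0: store L2 := 52 → M/I/I on L2; bus BusRdX; mem=50
  op12 P0: load  L3 → M/I/I on L3; bus (none); mem=40
  op13 P2: load  L2 → S/I/S on L2; bus BusRd Flush; mem=52
  op14 P1: store L3 := 80 → I/M/I on L3; bus BusRdX Flush; mem=92
  op15 P2: store L2 := 81 → I/I/M on L2; bus BusRdX; mem=52
  op16 P0: store L3 := 1 → M/I/I on L3; bus BusRdX Flush; mem=80
  op17 P0: load  L1 → S/I/S on L1; bus BusRd Flush; mem=19
  op18 P1: load  L1 → S/S/S on L1; bus BusRd; mem=19
  op19 P1: store L3 := 87 → I/M/I on L3; bus BusRdX Flush; mem=1
  op20 P0: store L3 := 67 → M/I/I on L3; bus BusRdX Flush; mem=87
  op21 P1: store L3 := 65 → I/M/I on L3; bus BusRdX Flush; mem=67

memory[L2] = 52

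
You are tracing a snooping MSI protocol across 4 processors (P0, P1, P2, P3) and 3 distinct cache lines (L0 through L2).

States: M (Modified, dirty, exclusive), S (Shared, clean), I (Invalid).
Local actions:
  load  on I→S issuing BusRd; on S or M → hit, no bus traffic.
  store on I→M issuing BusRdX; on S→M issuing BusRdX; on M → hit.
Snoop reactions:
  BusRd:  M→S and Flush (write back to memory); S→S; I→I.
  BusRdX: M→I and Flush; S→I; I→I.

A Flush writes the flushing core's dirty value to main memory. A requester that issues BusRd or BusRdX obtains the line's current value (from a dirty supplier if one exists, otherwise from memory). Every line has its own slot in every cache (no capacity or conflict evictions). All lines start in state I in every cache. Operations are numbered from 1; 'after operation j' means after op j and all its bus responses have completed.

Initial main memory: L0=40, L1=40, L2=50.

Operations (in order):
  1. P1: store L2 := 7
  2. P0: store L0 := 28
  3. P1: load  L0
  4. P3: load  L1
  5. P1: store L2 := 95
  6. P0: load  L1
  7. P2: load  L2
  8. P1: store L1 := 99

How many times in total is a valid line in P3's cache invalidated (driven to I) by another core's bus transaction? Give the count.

invalidations = 1

step 1: P1: store L2 := 7  ⟶  IMII  (L2)  txn=BusRdX  M[L2]=50
step 2: P0: store L0 := 28  ⟶  MIII  (L0)  txn=BusRdX  M[L0]=40
step 3: P1: load  L0  ⟶  SSII  (L0)  txn=BusRd+Flush  M[L0]=28
step 4: P3: load  L1  ⟶  IIIS  (L1)  txn=BusRd  M[L1]=40
step 5: P1: store L2 := 95  ⟶  IMII  (L2)  txn=∅  M[L2]=50
step 6: P0: load  L1  ⟶  SIIS  (L1)  txn=BusRd  M[L1]=40
step 7: P2: load  L2  ⟶  ISSI  (L2)  txn=BusRd+Flush  M[L2]=95
step 8: P1: store L1 := 99  ⟶  IMII  (L1)  txn=BusRdX  M[L1]=40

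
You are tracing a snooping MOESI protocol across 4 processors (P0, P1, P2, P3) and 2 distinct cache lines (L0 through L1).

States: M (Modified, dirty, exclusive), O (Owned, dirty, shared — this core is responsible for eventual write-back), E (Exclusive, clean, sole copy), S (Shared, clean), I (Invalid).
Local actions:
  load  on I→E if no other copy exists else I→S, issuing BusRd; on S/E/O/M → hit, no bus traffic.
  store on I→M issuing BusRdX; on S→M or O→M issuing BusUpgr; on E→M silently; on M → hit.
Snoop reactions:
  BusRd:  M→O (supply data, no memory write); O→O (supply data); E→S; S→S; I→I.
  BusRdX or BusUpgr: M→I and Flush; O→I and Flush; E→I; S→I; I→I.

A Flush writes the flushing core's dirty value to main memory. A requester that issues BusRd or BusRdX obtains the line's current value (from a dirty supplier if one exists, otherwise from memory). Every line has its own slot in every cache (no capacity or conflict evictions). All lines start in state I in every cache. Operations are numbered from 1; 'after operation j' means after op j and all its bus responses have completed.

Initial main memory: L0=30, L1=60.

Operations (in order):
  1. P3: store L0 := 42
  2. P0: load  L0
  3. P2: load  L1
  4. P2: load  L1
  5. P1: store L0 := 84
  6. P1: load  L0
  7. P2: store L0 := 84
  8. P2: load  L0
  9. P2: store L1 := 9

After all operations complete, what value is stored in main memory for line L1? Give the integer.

memory[L1] = 60

[1] P3: store L0 := 42 | P0:I, P1:I, P2:I, P3:M(42) | bus: BusRdX
[2] P0: load  L0 | P0:S(42), P1:I, P2:I, P3:O(42) | bus: BusRd
[3] P2: load  L1 | P0:I, P1:I, P2:E(60), P3:I | bus: BusRd
[4] P2: load  L1 | P0:I, P1:I, P2:E(60), P3:I | bus: none
[5] P1: store L0 := 84 | P0:I, P1:M(84), P2:I, P3:I | bus: BusRdX,Flush
[6] P1: load  L0 | P0:I, P1:M(84), P2:I, P3:I | bus: none
[7] P2: store L0 := 84 | P0:I, P1:I, P2:M(84), P3:I | bus: BusRdX,Flush
[8] P2: load  L0 | P0:I, P1:I, P2:M(84), P3:I | bus: none
[9] P2: store L1 := 9 | P0:I, P1:I, P2:M(9), P3:I | bus: none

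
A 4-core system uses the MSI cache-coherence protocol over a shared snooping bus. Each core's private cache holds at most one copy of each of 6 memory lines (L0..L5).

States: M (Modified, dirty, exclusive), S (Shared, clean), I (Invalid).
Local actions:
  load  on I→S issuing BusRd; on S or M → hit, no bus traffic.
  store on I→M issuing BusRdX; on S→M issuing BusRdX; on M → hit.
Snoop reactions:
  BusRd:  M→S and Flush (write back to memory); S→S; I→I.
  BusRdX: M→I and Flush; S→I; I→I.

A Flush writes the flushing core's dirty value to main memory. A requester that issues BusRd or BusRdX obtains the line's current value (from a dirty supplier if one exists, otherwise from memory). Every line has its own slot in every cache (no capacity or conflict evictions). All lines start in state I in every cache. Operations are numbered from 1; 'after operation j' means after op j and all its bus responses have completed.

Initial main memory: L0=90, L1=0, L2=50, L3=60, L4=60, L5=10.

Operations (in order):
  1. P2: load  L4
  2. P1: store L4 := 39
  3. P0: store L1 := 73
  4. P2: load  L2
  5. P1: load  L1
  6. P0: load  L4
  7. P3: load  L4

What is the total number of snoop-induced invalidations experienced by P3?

invalidations = 0

1. P2: load  L4  bus=[BusRd]  L4: P0=I P1=I P2=S P3=I  mem[L4]=60
2. P1: store L4 := 39  bus=[BusRdX]  L4: P0=I P1=M P2=I P3=I  mem[L4]=60
3. P0: store L1 := 73  bus=[BusRdX]  L1: P0=M P1=I P2=I P3=I  mem[L1]=0
4. P2: load  L2  bus=[BusRd]  L2: P0=I P1=I P2=S P3=I  mem[L2]=50
5. P1: load  L1  bus=[BusRd,Flush]  L1: P0=S P1=S P2=I P3=I  mem[L1]=73
6. P0: load  L4  bus=[BusRd,Flush]  L4: P0=S P1=S P2=I P3=I  mem[L4]=39
7. P3: load  L4  bus=[BusRd]  L4: P0=S P1=S P2=I P3=S  mem[L4]=39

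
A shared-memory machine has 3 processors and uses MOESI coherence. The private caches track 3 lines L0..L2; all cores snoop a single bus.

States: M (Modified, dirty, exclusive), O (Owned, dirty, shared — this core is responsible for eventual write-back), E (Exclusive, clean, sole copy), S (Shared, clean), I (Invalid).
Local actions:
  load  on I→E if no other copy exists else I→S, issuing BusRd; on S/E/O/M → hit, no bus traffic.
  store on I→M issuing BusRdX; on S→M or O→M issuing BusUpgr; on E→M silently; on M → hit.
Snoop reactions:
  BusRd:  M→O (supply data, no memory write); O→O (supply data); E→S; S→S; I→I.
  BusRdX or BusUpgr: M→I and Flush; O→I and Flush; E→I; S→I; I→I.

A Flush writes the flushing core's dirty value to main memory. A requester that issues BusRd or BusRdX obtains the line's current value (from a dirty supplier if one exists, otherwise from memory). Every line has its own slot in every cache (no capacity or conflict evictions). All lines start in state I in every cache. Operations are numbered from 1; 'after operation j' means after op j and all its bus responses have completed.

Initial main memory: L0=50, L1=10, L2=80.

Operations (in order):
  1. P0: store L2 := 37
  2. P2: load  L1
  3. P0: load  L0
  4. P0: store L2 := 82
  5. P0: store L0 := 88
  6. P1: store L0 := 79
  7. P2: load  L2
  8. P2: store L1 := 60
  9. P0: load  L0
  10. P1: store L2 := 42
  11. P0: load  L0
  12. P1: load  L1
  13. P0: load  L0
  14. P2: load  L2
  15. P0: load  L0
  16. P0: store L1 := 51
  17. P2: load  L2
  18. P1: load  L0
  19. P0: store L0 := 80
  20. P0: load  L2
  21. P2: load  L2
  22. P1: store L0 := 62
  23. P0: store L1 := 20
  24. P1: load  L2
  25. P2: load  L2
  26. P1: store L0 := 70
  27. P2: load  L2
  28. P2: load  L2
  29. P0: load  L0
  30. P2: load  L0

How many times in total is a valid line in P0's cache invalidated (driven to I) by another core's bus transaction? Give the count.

invalidations = 3

step 1: P0: store L2 := 37  ⟶  MII  (L2)  txn=BusRdX  M[L2]=80
step 2: P2: load  L1  ⟶  IIE  (L1)  txn=BusRd  M[L1]=10
step 3: P0: load  L0  ⟶  EII  (L0)  txn=BusRd  M[L0]=50
step 4: P0: store L2 := 82  ⟶  MII  (L2)  txn=∅  M[L2]=80
step 5: P0: store L0 := 88  ⟶  MII  (L0)  txn=∅  M[L0]=50
step 6: P1: store L0 := 79  ⟶  IMI  (L0)  txn=BusRdX+Flush  M[L0]=88
step 7: P2: load  L2  ⟶  OIS  (L2)  txn=BusRd  M[L2]=80
step 8: P2: store L1 := 60  ⟶  IIM  (L1)  txn=∅  M[L1]=10
step 9: P0: load  L0  ⟶  SOI  (L0)  txn=BusRd  M[L0]=88
step 10: P1: store L2 := 42  ⟶  IMI  (L2)  txn=BusRdX+Flush  M[L2]=82
step 11: P0: load  L0  ⟶  SOI  (L0)  txn=∅  M[L0]=88
step 12: P1: load  L1  ⟶  ISO  (L1)  txn=BusRd  M[L1]=10
step 13: P0: load  L0  ⟶  SOI  (L0)  txn=∅  M[L0]=88
step 14: P2: load  L2  ⟶  IOS  (L2)  txn=BusRd  M[L2]=82
step 15: P0: load  L0  ⟶  SOI  (L0)  txn=∅  M[L0]=88
step 16: P0: store L1 := 51  ⟶  MII  (L1)  txn=BusRdX+Flush  M[L1]=60
step 17: P2: load  L2  ⟶  IOS  (L2)  txn=∅  M[L2]=82
step 18: P1: load  L0  ⟶  SOI  (L0)  txn=∅  M[L0]=88
step 19: P0: store L0 := 80  ⟶  MII  (L0)  txn=BusUpgr+Flush  M[L0]=79
step 20: P0: load  L2  ⟶  SOS  (L2)  txn=BusRd  M[L2]=82
step 21: P2: load  L2  ⟶  SOS  (L2)  txn=∅  M[L2]=82
step 22: P1: store L0 := 62  ⟶  IMI  (L0)  txn=BusRdX+Flush  M[L0]=80
step 23: P0: store L1 := 20  ⟶  MII  (L1)  txn=∅  M[L1]=60
step 24: P1: load  L2  ⟶  SOS  (L2)  txn=∅  M[L2]=82
step 25: P2: load  L2  ⟶  SOS  (L2)  txn=∅  M[L2]=82
step 26: P1: store L0 := 70  ⟶  IMI  (L0)  txn=∅  M[L0]=80
step 27: P2: load  L2  ⟶  SOS  (L2)  txn=∅  M[L2]=82
step 28: P2: load  L2  ⟶  SOS  (L2)  txn=∅  M[L2]=82
step 29: P0: load  L0  ⟶  SOI  (L0)  txn=BusRd  M[L0]=80
step 30: P2: load  L0  ⟶  SOS  (L0)  txn=BusRd  M[L0]=80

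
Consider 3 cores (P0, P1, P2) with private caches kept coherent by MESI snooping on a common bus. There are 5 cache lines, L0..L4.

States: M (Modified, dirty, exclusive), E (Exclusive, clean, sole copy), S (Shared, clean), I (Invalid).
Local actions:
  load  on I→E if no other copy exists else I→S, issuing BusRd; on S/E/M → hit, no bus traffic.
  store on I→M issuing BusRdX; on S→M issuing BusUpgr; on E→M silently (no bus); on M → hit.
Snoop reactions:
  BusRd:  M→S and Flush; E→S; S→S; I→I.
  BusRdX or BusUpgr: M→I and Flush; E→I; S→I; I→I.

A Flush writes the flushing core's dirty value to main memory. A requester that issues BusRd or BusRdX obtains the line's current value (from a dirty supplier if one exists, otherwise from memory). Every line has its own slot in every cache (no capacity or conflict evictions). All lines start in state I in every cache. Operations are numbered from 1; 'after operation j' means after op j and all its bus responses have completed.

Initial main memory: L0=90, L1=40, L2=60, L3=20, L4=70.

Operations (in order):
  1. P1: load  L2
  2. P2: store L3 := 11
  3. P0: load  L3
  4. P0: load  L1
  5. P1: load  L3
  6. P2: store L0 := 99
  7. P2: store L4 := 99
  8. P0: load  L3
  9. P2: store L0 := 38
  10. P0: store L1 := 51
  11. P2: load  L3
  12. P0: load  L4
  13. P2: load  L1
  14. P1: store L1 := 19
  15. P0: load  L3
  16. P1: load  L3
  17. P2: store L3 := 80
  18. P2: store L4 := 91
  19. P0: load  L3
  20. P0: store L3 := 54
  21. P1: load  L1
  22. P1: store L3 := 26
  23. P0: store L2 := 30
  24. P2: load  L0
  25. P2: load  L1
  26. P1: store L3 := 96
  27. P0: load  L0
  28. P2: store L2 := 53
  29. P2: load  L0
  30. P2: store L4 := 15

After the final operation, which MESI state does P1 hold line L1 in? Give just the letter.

state = S

step 1: P1: load  L2  ⟶  IEI  (L2)  txn=BusRd  M[L2]=60
step 2: P2: store L3 := 11  ⟶  IIM  (L3)  txn=BusRdX  M[L3]=20
step 3: P0: load  L3  ⟶  SIS  (L3)  txn=BusRd+Flush  M[L3]=11
step 4: P0: load  L1  ⟶  EII  (L1)  txn=BusRd  M[L1]=40
step 5: P1: load  L3  ⟶  SSS  (L3)  txn=BusRd  M[L3]=11
step 6: P2: store L0 := 99  ⟶  IIM  (L0)  txn=BusRdX  M[L0]=90
step 7: P2: store L4 := 99  ⟶  IIM  (L4)  txn=BusRdX  M[L4]=70
step 8: P0: load  L3  ⟶  SSS  (L3)  txn=∅  M[L3]=11
step 9: P2: store L0 := 38  ⟶  IIM  (L0)  txn=∅  M[L0]=90
step 10: P0: store L1 := 51  ⟶  MII  (L1)  txn=∅  M[L1]=40
step 11: P2: load  L3  ⟶  SSS  (L3)  txn=∅  M[L3]=11
step 12: P0: load  L4  ⟶  SIS  (L4)  txn=BusRd+Flush  M[L4]=99
step 13: P2: load  L1  ⟶  SIS  (L1)  txn=BusRd+Flush  M[L1]=51
step 14: P1: store L1 := 19  ⟶  IMI  (L1)  txn=BusRdX  M[L1]=51
step 15: P0: load  L3  ⟶  SSS  (L3)  txn=∅  M[L3]=11
step 16: P1: load  L3  ⟶  SSS  (L3)  txn=∅  M[L3]=11
step 17: P2: store L3 := 80  ⟶  IIM  (L3)  txn=BusUpgr  M[L3]=11
step 18: P2: store L4 := 91  ⟶  IIM  (L4)  txn=BusUpgr  M[L4]=99
step 19: P0: load  L3  ⟶  SIS  (L3)  txn=BusRd+Flush  M[L3]=80
step 20: P0: store L3 := 54  ⟶  MII  (L3)  txn=BusUpgr  M[L3]=80
step 21: P1: load  L1  ⟶  IMI  (L1)  txn=∅  M[L1]=51
step 22: P1: store L3 := 26  ⟶  IMI  (L3)  txn=BusRdX+Flush  M[L3]=54
step 23: P0: store L2 := 30  ⟶  MII  (L2)  txn=BusRdX  M[L2]=60
step 24: P2: load  L0  ⟶  IIM  (L0)  txn=∅  M[L0]=90
step 25: P2: load  L1  ⟶  ISS  (L1)  txn=BusRd+Flush  M[L1]=19
step 26: P1: store L3 := 96  ⟶  IMI  (L3)  txn=∅  M[L3]=54
step 27: P0: load  L0  ⟶  SIS  (L0)  txn=BusRd+Flush  M[L0]=38
step 28: P2: store L2 := 53  ⟶  IIM  (L2)  txn=BusRdX+Flush  M[L2]=30
step 29: P2: load  L0  ⟶  SIS  (L0)  txn=∅  M[L0]=38
step 30: P2: store L4 := 15  ⟶  IIM  (L4)  txn=∅  M[L4]=99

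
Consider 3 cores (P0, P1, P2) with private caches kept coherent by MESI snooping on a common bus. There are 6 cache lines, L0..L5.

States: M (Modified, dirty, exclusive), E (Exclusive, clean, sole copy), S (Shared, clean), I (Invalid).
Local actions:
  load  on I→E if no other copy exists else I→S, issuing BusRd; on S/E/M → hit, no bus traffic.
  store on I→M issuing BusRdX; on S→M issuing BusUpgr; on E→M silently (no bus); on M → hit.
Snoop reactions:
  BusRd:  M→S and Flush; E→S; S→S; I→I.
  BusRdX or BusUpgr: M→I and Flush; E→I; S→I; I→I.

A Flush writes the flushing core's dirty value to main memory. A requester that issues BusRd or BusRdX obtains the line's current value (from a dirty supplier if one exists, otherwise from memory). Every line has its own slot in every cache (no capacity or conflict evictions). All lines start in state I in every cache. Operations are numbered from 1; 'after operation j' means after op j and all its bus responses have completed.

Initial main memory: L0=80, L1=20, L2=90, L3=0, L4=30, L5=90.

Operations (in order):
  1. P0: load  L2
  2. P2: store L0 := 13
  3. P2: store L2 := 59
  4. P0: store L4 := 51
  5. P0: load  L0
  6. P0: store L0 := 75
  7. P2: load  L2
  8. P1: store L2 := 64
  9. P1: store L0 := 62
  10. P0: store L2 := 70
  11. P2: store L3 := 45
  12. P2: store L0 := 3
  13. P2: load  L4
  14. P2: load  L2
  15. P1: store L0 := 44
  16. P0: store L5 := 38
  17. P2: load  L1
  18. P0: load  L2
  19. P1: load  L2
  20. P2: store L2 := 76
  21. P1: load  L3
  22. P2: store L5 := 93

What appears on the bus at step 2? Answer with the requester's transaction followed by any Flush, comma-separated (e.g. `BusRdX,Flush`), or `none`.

bus = BusRdX

[1] P0: load  L2 | P0:E(90), P1:I, P2:I | bus: BusRd
[2] P2: store L0 := 13 | P0:I, P1:I, P2:M(13) | bus: BusRdX
[3] P2: store L2 := 59 | P0:I, P1:I, P2:M(59) | bus: BusRdX
[4] P0: store L4 := 51 | P0:M(51), P1:I, P2:I | bus: BusRdX
[5] P0: load  L0 | P0:S(13), P1:I, P2:S(13) | bus: BusRd,Flush
[6] P0: store L0 := 75 | P0:M(75), P1:I, P2:I | bus: BusUpgr
[7] P2: load  L2 | P0:I, P1:I, P2:M(59) | bus: none
[8] P1: store L2 := 64 | P0:I, P1:M(64), P2:I | bus: BusRdX,Flush
[9] P1: store L0 := 62 | P0:I, P1:M(62), P2:I | bus: BusRdX,Flush
[10] P0: store L2 := 70 | P0:M(70), P1:I, P2:I | bus: BusRdX,Flush
[11] P2: store L3 := 45 | P0:I, P1:I, P2:M(45) | bus: BusRdX
[12] P2: store L0 := 3 | P0:I, P1:I, P2:M(3) | bus: BusRdX,Flush
[13] P2: load  L4 | P0:S(51), P1:I, P2:S(51) | bus: BusRd,Flush
[14] P2: load  L2 | P0:S(70), P1:I, P2:S(70) | bus: BusRd,Flush
[15] P1: store L0 := 44 | P0:I, P1:M(44), P2:I | bus: BusRdX,Flush
[16] P0: store L5 := 38 | P0:M(38), P1:I, P2:I | bus: BusRdX
[17] P2: load  L1 | P0:I, P1:I, P2:E(20) | bus: BusRd
[18] P0: load  L2 | P0:S(70), P1:I, P2:S(70) | bus: none
[19] P1: load  L2 | P0:S(70), P1:S(70), P2:S(70) | bus: BusRd
[20] P2: store L2 := 76 | P0:I, P1:I, P2:M(76) | bus: BusUpgr
[21] P1: load  L3 | P0:I, P1:S(45), P2:S(45) | bus: BusRd,Flush
[22] P2: store L5 := 93 | P0:I, P1:I, P2:M(93) | bus: BusRdX,Flush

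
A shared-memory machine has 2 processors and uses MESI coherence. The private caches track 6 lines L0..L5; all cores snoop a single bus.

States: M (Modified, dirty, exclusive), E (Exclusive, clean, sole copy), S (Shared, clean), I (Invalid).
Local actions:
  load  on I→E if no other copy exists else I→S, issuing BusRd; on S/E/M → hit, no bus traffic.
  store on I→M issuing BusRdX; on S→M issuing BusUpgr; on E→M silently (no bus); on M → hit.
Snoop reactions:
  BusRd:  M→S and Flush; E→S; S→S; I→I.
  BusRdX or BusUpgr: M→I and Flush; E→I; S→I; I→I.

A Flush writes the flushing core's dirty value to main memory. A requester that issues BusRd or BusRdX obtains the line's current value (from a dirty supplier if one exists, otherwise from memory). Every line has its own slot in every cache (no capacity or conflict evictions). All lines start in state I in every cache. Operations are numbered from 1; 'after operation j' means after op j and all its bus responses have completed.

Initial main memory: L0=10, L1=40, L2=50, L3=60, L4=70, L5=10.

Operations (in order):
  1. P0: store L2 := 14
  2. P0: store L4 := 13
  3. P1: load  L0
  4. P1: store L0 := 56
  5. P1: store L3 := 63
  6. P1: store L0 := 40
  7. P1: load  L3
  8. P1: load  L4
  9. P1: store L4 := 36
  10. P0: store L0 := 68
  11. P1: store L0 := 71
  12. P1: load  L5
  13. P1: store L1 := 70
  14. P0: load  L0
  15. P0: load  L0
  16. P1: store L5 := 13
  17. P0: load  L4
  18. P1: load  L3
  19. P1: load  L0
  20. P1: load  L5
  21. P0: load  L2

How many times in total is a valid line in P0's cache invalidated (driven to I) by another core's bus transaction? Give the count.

invalidations = 2

  op1 P0: store L2 := 14 → M/I on L2; bus BusRdX; mem=50
  op2 P0: store L4 := 13 → M/I on L4; bus BusRdX; mem=70
  op3 P1: load  L0 → I/E on L0; bus BusRd; mem=10
  op4 P1: store L0 := 56 → I/M on L0; bus (none); mem=10
  op5 P1: store L3 := 63 → I/M on L3; bus BusRdX; mem=60
  op6 P1: store L0 := 40 → I/M on L0; bus (none); mem=10
  op7 P1: load  L3 → I/M on L3; bus (none); mem=60
  op8 P1: load  L4 → S/S on L4; bus BusRd Flush; mem=13
  op9 P1: store L4 := 36 → I/M on L4; bus BusUpgr; mem=13
  op10 P0: store L0 := 68 → M/I on L0; bus BusRdX Flush; mem=40
  op11 P1: store L0 := 71 → I/M on L0; bus BusRdX Flush; mem=68
  op12 P1: load  L5 → I/E on L5; bus BusRd; mem=10
  op13 P1: store L1 := 70 → I/M on L1; bus BusRdX; mem=40
  op14 P0: load  L0 → S/S on L0; bus BusRd Flush; mem=71
  op15 P0: load  L0 → S/S on L0; bus (none); mem=71
  op16 P1: store L5 := 13 → I/M on L5; bus (none); mem=10
  op17 P0: load  L4 → S/S on L4; bus BusRd Flush; mem=36
  op18 P1: load  L3 → I/M on L3; bus (none); mem=60
  op19 P1: load  L0 → S/S on L0; bus (none); mem=71
  op20 P1: load  L5 → I/M on L5; bus (none); mem=10
  op21 P0: load  L2 → M/I on L2; bus (none); mem=50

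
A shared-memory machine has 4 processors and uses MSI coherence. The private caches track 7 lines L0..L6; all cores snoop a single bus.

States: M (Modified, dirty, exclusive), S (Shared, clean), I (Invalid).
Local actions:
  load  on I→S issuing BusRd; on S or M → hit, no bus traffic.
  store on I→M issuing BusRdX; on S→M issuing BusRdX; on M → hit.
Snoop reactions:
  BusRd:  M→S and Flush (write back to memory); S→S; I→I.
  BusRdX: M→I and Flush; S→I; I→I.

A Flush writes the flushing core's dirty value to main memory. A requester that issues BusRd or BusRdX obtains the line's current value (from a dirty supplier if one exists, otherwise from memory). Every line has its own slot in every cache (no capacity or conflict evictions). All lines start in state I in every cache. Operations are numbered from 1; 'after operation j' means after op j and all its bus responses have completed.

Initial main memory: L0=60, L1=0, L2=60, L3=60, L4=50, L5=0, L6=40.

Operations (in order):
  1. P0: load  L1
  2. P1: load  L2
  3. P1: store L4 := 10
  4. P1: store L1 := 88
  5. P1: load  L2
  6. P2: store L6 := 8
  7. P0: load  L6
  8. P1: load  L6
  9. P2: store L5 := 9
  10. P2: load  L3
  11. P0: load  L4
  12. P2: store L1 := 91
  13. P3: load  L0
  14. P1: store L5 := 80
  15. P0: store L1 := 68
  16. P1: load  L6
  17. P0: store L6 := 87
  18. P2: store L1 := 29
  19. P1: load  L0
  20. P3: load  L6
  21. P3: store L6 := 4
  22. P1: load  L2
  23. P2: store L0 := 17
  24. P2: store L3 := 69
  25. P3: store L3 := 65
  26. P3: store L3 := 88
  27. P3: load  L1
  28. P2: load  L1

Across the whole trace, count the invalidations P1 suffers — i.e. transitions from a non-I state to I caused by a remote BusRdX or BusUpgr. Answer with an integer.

step 1: P0: load  L1  ⟶  SIII  (L1)  txn=BusRd  M[L1]=0
step 2: P1: load  L2  ⟶  ISII  (L2)  txn=BusRd  M[L2]=60
step 3: P1: store L4 := 10  ⟶  IMII  (L4)  txn=BusRdX  M[L4]=50
step 4: P1: store L1 := 88  ⟶  IMII  (L1)  txn=BusRdX  M[L1]=0
step 5: P1: load  L2  ⟶  ISII  (L2)  txn=∅  M[L2]=60
step 6: P2: store L6 := 8  ⟶  IIMI  (L6)  txn=BusRdX  M[L6]=40
step 7: P0: load  L6  ⟶  SISI  (L6)  txn=BusRd+Flush  M[L6]=8
step 8: P1: load  L6  ⟶  SSSI  (L6)  txn=BusRd  M[L6]=8
step 9: P2: store L5 := 9  ⟶  IIMI  (L5)  txn=BusRdX  M[L5]=0
step 10: P2: load  L3  ⟶  IISI  (L3)  txn=BusRd  M[L3]=60
step 11: P0: load  L4  ⟶  SSII  (L4)  txn=BusRd+Flush  M[L4]=10
step 12: P2: store L1 := 91  ⟶  IIMI  (L1)  txn=BusRdX+Flush  M[L1]=88
step 13: P3: load  L0  ⟶  IIIS  (L0)  txn=BusRd  M[L0]=60
step 14: P1: store L5 := 80  ⟶  IMII  (L5)  txn=BusRdX+Flush  M[L5]=9
step 15: P0: store L1 := 68  ⟶  MIII  (L1)  txn=BusRdX+Flush  M[L1]=91
step 16: P1: load  L6  ⟶  SSSI  (L6)  txn=∅  M[L6]=8
step 17: P0: store L6 := 87  ⟶  MIII  (L6)  txn=BusRdX  M[L6]=8
step 18: P2: store L1 := 29  ⟶  IIMI  (L1)  txn=BusRdX+Flush  M[L1]=68
step 19: P1: load  L0  ⟶  ISIS  (L0)  txn=BusRd  M[L0]=60
step 20: P3: load  L6  ⟶  SIIS  (L6)  txn=BusRd+Flush  M[L6]=87
step 21: P3: store L6 := 4  ⟶  IIIM  (L6)  txn=BusRdX  M[L6]=87
step 22: P1: load  L2  ⟶  ISII  (L2)  txn=∅  M[L2]=60
step 23: P2: store L0 := 17  ⟶  IIMI  (L0)  txn=BusRdX  M[L0]=60
step 24: P2: store L3 := 69  ⟶  IIMI  (L3)  txn=BusRdX  M[L3]=60
step 25: P3: store L3 := 65  ⟶  IIIM  (L3)  txn=BusRdX+Flush  M[L3]=69
step 26: P3: store L3 := 88  ⟶  IIIM  (L3)  txn=∅  M[L3]=69
step 27: P3: load  L1  ⟶  IISS  (L1)  txn=BusRd+Flush  M[L1]=29
step 28: P2: load  L1  ⟶  IISS  (L1)  txn=∅  M[L1]=29

invalidations = 3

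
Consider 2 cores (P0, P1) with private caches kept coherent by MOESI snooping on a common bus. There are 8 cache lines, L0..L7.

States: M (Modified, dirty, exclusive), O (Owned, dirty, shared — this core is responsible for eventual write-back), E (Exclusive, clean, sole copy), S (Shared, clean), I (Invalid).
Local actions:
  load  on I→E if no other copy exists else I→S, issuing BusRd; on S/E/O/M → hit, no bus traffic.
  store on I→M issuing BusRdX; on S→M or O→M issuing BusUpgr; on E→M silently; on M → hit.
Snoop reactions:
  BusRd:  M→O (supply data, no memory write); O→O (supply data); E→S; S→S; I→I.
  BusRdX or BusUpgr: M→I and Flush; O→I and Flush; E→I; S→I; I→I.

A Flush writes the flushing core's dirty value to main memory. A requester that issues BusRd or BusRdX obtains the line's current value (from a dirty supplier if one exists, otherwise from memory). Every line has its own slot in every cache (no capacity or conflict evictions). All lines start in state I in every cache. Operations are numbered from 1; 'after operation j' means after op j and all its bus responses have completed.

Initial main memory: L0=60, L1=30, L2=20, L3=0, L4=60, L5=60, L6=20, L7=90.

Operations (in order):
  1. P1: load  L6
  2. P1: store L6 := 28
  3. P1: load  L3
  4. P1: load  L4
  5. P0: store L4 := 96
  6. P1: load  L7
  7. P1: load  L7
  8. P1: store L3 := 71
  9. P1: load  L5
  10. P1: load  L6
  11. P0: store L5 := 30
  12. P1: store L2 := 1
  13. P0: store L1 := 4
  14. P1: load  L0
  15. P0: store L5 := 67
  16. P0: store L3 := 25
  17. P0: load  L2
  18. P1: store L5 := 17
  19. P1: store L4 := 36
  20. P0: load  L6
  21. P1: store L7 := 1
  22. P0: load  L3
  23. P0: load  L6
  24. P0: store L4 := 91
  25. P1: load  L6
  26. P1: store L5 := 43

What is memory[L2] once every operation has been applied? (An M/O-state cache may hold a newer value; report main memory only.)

  op1 P1: load  L6 → I/E on L6; bus BusRd; mem=20
  op2 P1: store L6 := 28 → I/M on L6; bus (none); mem=20
  op3 P1: load  L3 → I/E on L3; bus BusRd; mem=0
  op4 P1: load  L4 → I/E on L4; bus BusRd; mem=60
  op5 P0: store L4 := 96 → M/I on L4; bus BusRdX; mem=60
  op6 P1: load  L7 → I/E on L7; bus BusRd; mem=90
  op7 P1: load  L7 → I/E on L7; bus (none); mem=90
  op8 P1: store L3 := 71 → I/M on L3; bus (none); mem=0
  op9 P1: load  L5 → I/E on L5; bus BusRd; mem=60
  op10 P1: load  L6 → I/M on L6; bus (none); mem=20
  op11 P0: store L5 := 30 → M/I on L5; bus BusRdX; mem=60
  op12 P1: store L2 := 1 → I/M on L2; bus BusRdX; mem=20
  op13 P0: store L1 := 4 → M/I on L1; bus BusRdX; mem=30
  op14 P1: load  L0 → I/E on L0; bus BusRd; mem=60
  op15 P0: store L5 := 67 → M/I on L5; bus (none); mem=60
  op16 P0: store L3 := 25 → M/I on L3; bus BusRdX Flush; mem=71
  op17 P0: load  L2 → S/O on L2; bus BusRd; mem=20
  op18 P1: store L5 := 17 → I/M on L5; bus BusRdX Flush; mem=67
  op19 P1: store L4 := 36 → I/M on L4; bus BusRdX Flush; mem=96
  op20 P0: load  L6 → S/O on L6; bus BusRd; mem=20
  op21 P1: store L7 := 1 → I/M on L7; bus (none); mem=90
  op22 P0: load  L3 → M/I on L3; bus (none); mem=71
  op23 P0: load  L6 → S/O on L6; bus (none); mem=20
  op24 P0: store L4 := 91 → M/I on L4; bus BusRdX Flush; mem=36
  op25 P1: load  L6 → S/O on L6; bus (none); mem=20
  op26 P1: store L5 := 43 → I/M on L5; bus (none); mem=67

memory[L2] = 20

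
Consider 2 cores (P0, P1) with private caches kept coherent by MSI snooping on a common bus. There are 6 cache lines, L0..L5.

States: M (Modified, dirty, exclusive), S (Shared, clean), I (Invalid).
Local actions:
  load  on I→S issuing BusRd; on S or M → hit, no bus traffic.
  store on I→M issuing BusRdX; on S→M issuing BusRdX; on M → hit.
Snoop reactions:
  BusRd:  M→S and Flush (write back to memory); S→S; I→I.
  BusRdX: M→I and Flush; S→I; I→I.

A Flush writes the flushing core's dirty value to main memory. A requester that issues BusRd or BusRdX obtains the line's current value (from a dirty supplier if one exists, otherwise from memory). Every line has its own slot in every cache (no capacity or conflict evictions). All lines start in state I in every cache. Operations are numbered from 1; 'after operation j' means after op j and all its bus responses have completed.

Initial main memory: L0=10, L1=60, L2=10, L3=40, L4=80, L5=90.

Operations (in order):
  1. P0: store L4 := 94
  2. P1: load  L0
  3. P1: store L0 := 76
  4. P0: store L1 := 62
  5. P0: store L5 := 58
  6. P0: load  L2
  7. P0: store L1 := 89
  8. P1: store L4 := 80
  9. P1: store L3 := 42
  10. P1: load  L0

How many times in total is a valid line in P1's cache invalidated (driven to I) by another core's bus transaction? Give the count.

  op1 P0: store L4 := 94 → M/I on L4; bus BusRdX; mem=80
  op2 P1: load  L0 → I/S on L0; bus BusRd; mem=10
  op3 P1: store L0 := 76 → I/M on L0; bus BusRdX; mem=10
  op4 P0: store L1 := 62 → M/I on L1; bus BusRdX; mem=60
  op5 P0: store L5 := 58 → M/I on L5; bus BusRdX; mem=90
  op6 P0: load  L2 → S/I on L2; bus BusRd; mem=10
  op7 P0: store L1 := 89 → M/I on L1; bus (none); mem=60
  op8 P1: store L4 := 80 → I/M on L4; bus BusRdX Flush; mem=94
  op9 P1: store L3 := 42 → I/M on L3; bus BusRdX; mem=40
  op10 P1: load  L0 → I/M on L0; bus (none); mem=10

invalidations = 0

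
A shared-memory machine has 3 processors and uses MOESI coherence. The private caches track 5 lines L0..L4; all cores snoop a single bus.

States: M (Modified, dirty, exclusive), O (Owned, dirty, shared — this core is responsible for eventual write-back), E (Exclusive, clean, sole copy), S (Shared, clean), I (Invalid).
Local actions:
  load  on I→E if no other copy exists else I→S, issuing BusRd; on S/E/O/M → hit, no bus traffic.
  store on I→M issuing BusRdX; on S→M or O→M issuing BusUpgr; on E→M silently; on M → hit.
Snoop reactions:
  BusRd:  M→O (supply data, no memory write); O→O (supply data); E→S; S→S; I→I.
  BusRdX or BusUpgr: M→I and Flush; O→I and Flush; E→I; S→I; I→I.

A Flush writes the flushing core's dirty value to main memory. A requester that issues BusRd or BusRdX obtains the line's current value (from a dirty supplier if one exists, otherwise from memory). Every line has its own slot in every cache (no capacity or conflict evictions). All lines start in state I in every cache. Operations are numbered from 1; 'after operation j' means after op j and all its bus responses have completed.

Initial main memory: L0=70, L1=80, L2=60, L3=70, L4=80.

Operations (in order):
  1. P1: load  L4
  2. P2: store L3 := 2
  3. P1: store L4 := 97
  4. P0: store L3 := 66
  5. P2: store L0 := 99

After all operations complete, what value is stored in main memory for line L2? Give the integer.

memory[L2] = 60

1. P1: load  L4  bus=[BusRd]  L4: P0=I P1=E P2=I  mem[L4]=80
2. P2: store L3 := 2  bus=[BusRdX]  L3: P0=I P1=I P2=M  mem[L3]=70
3. P1: store L4 := 97  bus=[-]  L4: P0=I P1=M P2=I  mem[L4]=80
4. P0: store L3 := 66  bus=[BusRdX,Flush]  L3: P0=M P1=I P2=I  mem[L3]=2
5. P2: store L0 := 99  bus=[BusRdX]  L0: P0=I P1=I P2=M  mem[L0]=70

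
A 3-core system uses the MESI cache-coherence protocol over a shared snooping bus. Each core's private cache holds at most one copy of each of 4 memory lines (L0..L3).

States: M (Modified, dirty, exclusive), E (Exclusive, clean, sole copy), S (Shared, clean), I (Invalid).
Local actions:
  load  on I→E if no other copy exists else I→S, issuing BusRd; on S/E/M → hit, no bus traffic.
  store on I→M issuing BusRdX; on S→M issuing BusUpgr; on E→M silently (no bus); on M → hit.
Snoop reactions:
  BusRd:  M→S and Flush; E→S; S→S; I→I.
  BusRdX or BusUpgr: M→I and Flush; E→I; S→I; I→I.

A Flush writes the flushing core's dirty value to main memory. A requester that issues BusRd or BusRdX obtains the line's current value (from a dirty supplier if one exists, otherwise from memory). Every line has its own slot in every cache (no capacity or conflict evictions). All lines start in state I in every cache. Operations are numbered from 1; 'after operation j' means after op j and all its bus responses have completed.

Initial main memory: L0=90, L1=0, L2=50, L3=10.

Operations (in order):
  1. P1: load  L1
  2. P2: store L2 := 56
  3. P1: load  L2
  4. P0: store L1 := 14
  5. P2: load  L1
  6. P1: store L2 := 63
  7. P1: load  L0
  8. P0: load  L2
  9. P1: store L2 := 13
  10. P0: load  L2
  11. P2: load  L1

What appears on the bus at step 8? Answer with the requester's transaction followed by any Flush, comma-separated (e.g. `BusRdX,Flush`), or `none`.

1. P1: load  L1  bus=[BusRd]  L1: P0=I P1=E P2=I  mem[L1]=0
2. P2: store L2 := 56  bus=[BusRdX]  L2: P0=I P1=I P2=M  mem[L2]=50
3. P1: load  L2  bus=[BusRd,Flush]  L2: P0=I P1=S P2=S  mem[L2]=56
4. P0: store L1 := 14  bus=[BusRdX]  L1: P0=M P1=I P2=I  mem[L1]=0
5. P2: load  L1  bus=[BusRd,Flush]  L1: P0=S P1=I P2=S  mem[L1]=14
6. P1: store L2 := 63  bus=[BusUpgr]  L2: P0=I P1=M P2=I  mem[L2]=56
7. P1: load  L0  bus=[BusRd]  L0: P0=I P1=E P2=I  mem[L0]=90
8. P0: load  L2  bus=[BusRd,Flush]  L2: P0=S P1=S P2=I  mem[L2]=63
9. P1: store L2 := 13  bus=[BusUpgr]  L2: P0=I P1=M P2=I  mem[L2]=63
10. P0: load  L2  bus=[BusRd,Flush]  L2: P0=S P1=S P2=I  mem[L2]=13
11. P2: load  L1  bus=[-]  L1: P0=S P1=I P2=S  mem[L1]=14

bus = BusRd,Flush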